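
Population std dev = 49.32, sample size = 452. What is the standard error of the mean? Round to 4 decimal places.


SE = sigma / sqrt(n)
sqrt(452) ≈ 21.260292
SE = 49.32 / 21.260292 ≈ 2.319818

2.3198


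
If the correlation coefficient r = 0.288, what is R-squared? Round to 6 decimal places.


R^2 = r^2 = (0.288)^2 = 0.082944

0.082944


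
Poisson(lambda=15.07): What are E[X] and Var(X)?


E[X] = Var(X) = lambda = 15.07

15.07, 15.07


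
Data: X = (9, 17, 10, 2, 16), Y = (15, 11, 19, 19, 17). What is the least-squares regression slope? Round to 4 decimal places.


b = sum((xi-xbar)(yi-ybar)) / sum((xi-xbar)^2)
n = 5, xbar = 54/5 = 10.8, ybar = 81/5 = 16.2
Sxy = sum((xi-xbar)(yi-ybar)) = -52.8
Sxx = sum((xi-xbar)^2) = 146.8
b = Sxy / Sxx = -132/367 ≈ -0.359673

-0.3597


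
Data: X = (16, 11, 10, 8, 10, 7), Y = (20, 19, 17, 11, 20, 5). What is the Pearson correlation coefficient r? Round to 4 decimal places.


r = sum((xi-xbar)(yi-ybar)) / sqrt(sum((xi-xbar)^2) * sum((yi-ybar)^2))
n = 6, xbar = 62/6 = 31/3 ≈ 10.333333, ybar = 92/6 = 46/3 ≈ 15.333333
Sxy = sum((xi-xbar)(yi-ybar)) = 214/3 ≈ 71.333333
Sxx = sum((xi-xbar)^2) = 148/3 ≈ 49.333333
Syy = sum((yi-ybar)^2) = 556/3 ≈ 185.333333
sqrt(Sxx*Syy) ≈ 95.619617
r = Sxy / sqrt(Sxx*Syy) = 71.333333 / 95.619617 ≈ 0.746011

0.7460


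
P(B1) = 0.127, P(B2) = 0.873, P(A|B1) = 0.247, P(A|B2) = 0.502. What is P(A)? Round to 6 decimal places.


P(A) = P(A|B1)*P(B1) + P(A|B2)*P(B2)
P(A|B1)*P(B1) = 0.247 * 0.127 = 0.031369
P(A|B2)*P(B2) = 0.502 * 0.873 = 0.438246
P(A) = 0.031369 + 0.438246 = 0.469615

0.469615


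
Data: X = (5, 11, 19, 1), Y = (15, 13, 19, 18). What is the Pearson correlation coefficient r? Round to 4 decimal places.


r = sum((xi-xbar)(yi-ybar)) / sqrt(sum((xi-xbar)^2) * sum((yi-ybar)^2))
n = 4, xbar = 36/4 = 9, ybar = 65/4 = 16.25
Sxy = sum((xi-xbar)(yi-ybar)) = 12
Sxx = sum((xi-xbar)^2) = 184
Syy = sum((yi-ybar)^2) = 22.75
sqrt(Sxx*Syy) ≈ 64.699304
r = Sxy / sqrt(Sxx*Syy) = 12 / 64.699304 ≈ 0.185473

0.1855


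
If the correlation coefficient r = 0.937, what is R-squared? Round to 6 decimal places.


R^2 = r^2 = (0.937)^2 = 0.877969

0.877969


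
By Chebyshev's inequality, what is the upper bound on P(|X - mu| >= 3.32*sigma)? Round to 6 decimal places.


P <= 1/k^2
k^2 = 3.32^2 = 11.0224
1/k^2 = 1 / 11.0224 = 625/6889 ≈ 0.09072434

0.090724


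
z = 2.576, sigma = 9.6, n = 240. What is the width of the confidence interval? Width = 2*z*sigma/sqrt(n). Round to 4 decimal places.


width = 2*z*sigma/sqrt(n)
2*z*sigma = 2 * 2.576 * 9.6 = 49.4592
sqrt(240) ≈ 15.491933
width = 49.4592 / 15.491933 ≈ 3.192578

3.1926


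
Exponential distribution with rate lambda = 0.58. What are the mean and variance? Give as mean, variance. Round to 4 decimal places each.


mean = 1/lam, var = 1/lam^2
mean = 1 / 0.58 = 50/29 ≈ 1.724138
lam^2 = 0.58^2 = 0.3364
var = 1 / 0.3364 = 2500/841 ≈ 2.972652

1.7241, 2.9727


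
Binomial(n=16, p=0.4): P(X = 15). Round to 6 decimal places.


P = C(n,k) * p^k * (1-p)^(n-k)
C(16,15) = 16
p^k = 0.4^15 ≈ 0.000001073742
(1-p)^(n-k) = 0.6^1 = 0.6
P = 16 * 0.000001073742 * 0.6 ≈ 0.000010

0.000010


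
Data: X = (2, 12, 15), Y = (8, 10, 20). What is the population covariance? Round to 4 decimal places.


Cov = (1/n)*sum((xi-xbar)(yi-ybar))
n = 3, xbar = 29/3 ≈ 9.666667, ybar = 38/3 ≈ 12.666667
sum((xi-xbar)(yi-ybar)) = 206/3 ≈ 68.666667
Cov = 68.666667 / 3 = 206/9 ≈ 22.888889

22.8889


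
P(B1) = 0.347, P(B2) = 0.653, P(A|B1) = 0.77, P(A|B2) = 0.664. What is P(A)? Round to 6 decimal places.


P(A) = P(A|B1)*P(B1) + P(A|B2)*P(B2)
P(A|B1)*P(B1) = 0.77 * 0.347 = 0.26719
P(A|B2)*P(B2) = 0.664 * 0.653 = 0.433592
P(A) = 0.26719 + 0.433592 = 0.700782

0.700782


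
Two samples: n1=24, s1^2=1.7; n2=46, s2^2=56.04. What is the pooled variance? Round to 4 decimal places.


sp^2 = ((n1-1)*s1^2 + (n2-1)*s2^2)/(n1+n2-2)
(n1-1)*s1^2 = 23 * 1.7 = 39.1
(n2-1)*s2^2 = 45 * 56.04 = 2521.8
numerator = 39.1 + 2521.8 = 2560.9
n1+n2-2 = 68
sp^2 = 2560.9 / 68 = 25609/680 ≈ 37.660294

37.6603


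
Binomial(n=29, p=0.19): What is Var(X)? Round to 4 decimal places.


Var = n*p*(1-p) = 29 * 0.19 * 0.81 = 4.4631

4.4631


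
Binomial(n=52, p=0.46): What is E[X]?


E[X] = n*p = 52 * 0.46 = 23.92

23.92


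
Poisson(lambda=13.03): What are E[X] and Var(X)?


E[X] = Var(X) = lambda = 13.03

13.03, 13.03


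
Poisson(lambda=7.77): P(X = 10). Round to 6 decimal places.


P = e^(-lam) * lam^k / k!
e^(-7.77) ≈ 0.0004222133
lam^k = 7.77^10 ≈ 802066150.055671
k! = 10! = 3628800
P = 0.0004222133 * 802066150.055671 / 3628800 ≈ 0.093321

0.093321


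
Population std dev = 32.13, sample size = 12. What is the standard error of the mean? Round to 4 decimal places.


SE = sigma / sqrt(n)
sqrt(12) ≈ 3.464102
SE = 32.13 / 3.464102 ≈ 9.275132

9.2751


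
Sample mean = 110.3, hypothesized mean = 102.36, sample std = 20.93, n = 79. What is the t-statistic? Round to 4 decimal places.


t = (xbar - mu0) / (s/sqrt(n))
xbar - mu0 = 110.3 - 102.36 = 7.94
sqrt(79) ≈ 8.88819442
s/sqrt(n) = 20.93 / 8.88819442 ≈ 2.35480898
t = 7.94 / 2.35480898 ≈ 3.371823

3.3718


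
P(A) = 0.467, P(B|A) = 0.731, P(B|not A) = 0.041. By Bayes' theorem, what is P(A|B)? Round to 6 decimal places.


P(A|B) = P(B|A)*P(A) / P(B), P(B) = P(B|A)*P(A) + P(B|not A)*P(not A)
P(B|A)*P(A) = 0.731 * 0.467 = 0.341377
P(B|not A)*P(not A) = 0.041 * 0.533 = 0.021853
P(B) = 0.341377 + 0.021853 = 0.36323
P(A|B) = 0.341377 / 0.36323 ≈ 0.93983702

0.939837


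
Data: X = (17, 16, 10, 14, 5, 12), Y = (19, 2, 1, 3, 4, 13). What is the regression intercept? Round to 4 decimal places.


a = ybar - b*xbar, where b = sum((xi-xbar)(yi-ybar)) / sum((xi-xbar)^2)
n = 6, xbar = 74/6 = 37/3 ≈ 12.333333, ybar = 42/6 = 7
Sxy = sum((xi-xbar)(yi-ybar)) = 65
Sxx = sum((xi-xbar)^2) = 292/3 ≈ 97.333333
b = Sxy / Sxx = 195/292 ≈ 0.667808
a = 7 - 0.667808 * 12.333333 = -361/292 ≈ -1.236301

-1.2363


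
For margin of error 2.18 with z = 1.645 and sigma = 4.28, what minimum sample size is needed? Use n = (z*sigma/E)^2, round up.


z*sigma/E = 1.645 * 4.28 / 2.18 ≈ 3.229633
(z*sigma/E)^2 ≈ 10.430529
round up: n = 11

11


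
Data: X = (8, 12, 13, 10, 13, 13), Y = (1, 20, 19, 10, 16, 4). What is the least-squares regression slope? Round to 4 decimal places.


b = sum((xi-xbar)(yi-ybar)) / sum((xi-xbar)^2)
n = 6, xbar = 69/6 = 11.5, ybar = 70/6 = 35/3 ≈ 11.666667
Sxy = sum((xi-xbar)(yi-ybar)) = 50
Sxx = sum((xi-xbar)^2) = 21.5
b = Sxy / Sxx = 100/43 ≈ 2.325581

2.3256


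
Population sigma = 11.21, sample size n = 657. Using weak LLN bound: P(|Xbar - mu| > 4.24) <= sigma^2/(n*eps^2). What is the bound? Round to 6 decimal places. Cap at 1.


bound = min(1, sigma^2/(n*eps^2))
sigma^2 = 11.21^2 = 125.6641
n*eps^2 = 657 * 4.24^2 = 657 * 17.9776 = 11811.2832
sigma^2/(n*eps^2) = 125.6641 / 11811.2832 ≈ 0.01063933

0.010639


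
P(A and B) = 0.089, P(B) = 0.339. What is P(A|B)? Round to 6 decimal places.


P(A|B) = P(A and B) / P(B) = 0.089 / 0.339 = 89/339 ≈ 0.26253687

0.262537


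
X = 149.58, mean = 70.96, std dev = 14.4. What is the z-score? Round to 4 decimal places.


z = (X - mu) / sigma
X - mu = 149.58 - 70.96 = 78.62
z = 78.62 / 14.4 = 3931/720 ≈ 5.459722

5.4597


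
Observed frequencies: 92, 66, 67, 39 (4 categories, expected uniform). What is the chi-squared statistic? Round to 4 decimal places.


chi2 = sum((O-E)^2/E), E = total/4
total = 264, E = 264/4 = 66
(92 - 66)^2 / 66 = 676 / 66 = 338/33 ≈ 10.242424
(66 - 66)^2 / 66 = 0 / 66 = 0
(67 - 66)^2 / 66 = 1 / 66 = 1/66 ≈ 0.015152
(39 - 66)^2 / 66 = 729 / 66 = 243/22 ≈ 11.045455
chi2 = 703/33 ≈ 21.303030

21.3030


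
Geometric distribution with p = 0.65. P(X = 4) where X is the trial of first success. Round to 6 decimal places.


P = (1-p)^(k-1) * p
(1-p)^(k-1) = 0.35^3 = 0.042875
P = 0.042875 * 0.65 = 0.02786875

0.027869


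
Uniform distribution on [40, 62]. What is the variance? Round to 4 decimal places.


Var = (b-a)^2 / 12
(b-a)^2 = (62 - 40)^2 = 484
Var = 484/12 ≈ 40.333333

40.3333


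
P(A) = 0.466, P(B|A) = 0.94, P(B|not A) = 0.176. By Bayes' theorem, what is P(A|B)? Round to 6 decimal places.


P(A|B) = P(B|A)*P(A) / P(B), P(B) = P(B|A)*P(A) + P(B|not A)*P(not A)
P(B|A)*P(A) = 0.94 * 0.466 = 0.43804
P(B|not A)*P(not A) = 0.176 * 0.534 = 0.093984
P(B) = 0.43804 + 0.093984 = 0.532024
P(A|B) = 0.43804 / 0.532024 ≈ 0.82334632

0.823346


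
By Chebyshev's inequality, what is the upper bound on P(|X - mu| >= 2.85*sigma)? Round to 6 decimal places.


P <= 1/k^2
k^2 = 2.85^2 = 8.1225
1/k^2 = 1 / 8.1225 = 400/3249 ≈ 0.12311480

0.123115


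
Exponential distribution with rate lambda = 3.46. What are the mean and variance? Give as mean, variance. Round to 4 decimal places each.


mean = 1/lam, var = 1/lam^2
mean = 1 / 3.46 = 50/173 ≈ 0.289017
lam^2 = 3.46^2 = 11.9716
var = 1 / 11.9716 ≈ 0.083531

0.2890, 0.0835


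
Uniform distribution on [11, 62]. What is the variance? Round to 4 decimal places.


Var = (b-a)^2 / 12
(b-a)^2 = (62 - 11)^2 = 2601
Var = 2601/12 = 216.75

216.7500


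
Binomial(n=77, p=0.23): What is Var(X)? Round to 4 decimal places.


Var = n*p*(1-p) = 77 * 0.23 * 0.77 = 13.6367

13.6367


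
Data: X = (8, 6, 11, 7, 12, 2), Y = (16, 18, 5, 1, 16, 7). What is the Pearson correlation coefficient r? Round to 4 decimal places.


r = sum((xi-xbar)(yi-ybar)) / sqrt(sum((xi-xbar)^2) * sum((yi-ybar)^2))
n = 6, xbar = 46/6 = 23/3 ≈ 7.666667, ybar = 63/6 = 10.5
Sxy = sum((xi-xbar)(yi-ybar)) = 21
Sxx = sum((xi-xbar)^2) = 196/3 ≈ 65.333333
Syy = sum((yi-ybar)^2) = 249.5
sqrt(Sxx*Syy) ≈ 127.674064
r = Sxy / sqrt(Sxx*Syy) = 21 / 127.674064 ≈ 0.164481

0.1645


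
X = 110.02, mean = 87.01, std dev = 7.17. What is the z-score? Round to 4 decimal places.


z = (X - mu) / sigma
X - mu = 110.02 - 87.01 = 23.01
z = 23.01 / 7.17 = 767/239 ≈ 3.209205

3.2092


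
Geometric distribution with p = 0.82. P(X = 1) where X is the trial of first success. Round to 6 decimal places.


P = (1-p)^(k-1) * p
(1-p)^(k-1) = 0.18^0 = 1
P = 1 * 0.82 = 0.82

0.820000


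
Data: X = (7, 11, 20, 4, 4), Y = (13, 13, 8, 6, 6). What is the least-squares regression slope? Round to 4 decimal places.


b = sum((xi-xbar)(yi-ybar)) / sum((xi-xbar)^2)
n = 5, xbar = 46/5 = 9.2, ybar = 46/5 = 9.2
Sxy = sum((xi-xbar)(yi-ybar)) = 18.8
Sxx = sum((xi-xbar)^2) = 178.8
b = Sxy / Sxx = 47/447 ≈ 0.105145

0.1051


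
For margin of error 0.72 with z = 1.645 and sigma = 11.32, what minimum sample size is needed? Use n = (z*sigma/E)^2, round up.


z*sigma/E = 1.645 * 11.32 / 0.72 = 93107/3600 ≈ 25.863056
(z*sigma/E)^2 ≈ 668.897643
round up: n = 669

669


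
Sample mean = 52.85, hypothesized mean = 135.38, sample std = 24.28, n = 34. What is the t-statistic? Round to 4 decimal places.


t = (xbar - mu0) / (s/sqrt(n))
xbar - mu0 = 52.85 - 135.38 = -82.53
sqrt(34) ≈ 5.83095189
s/sqrt(n) = 24.28 / 5.83095189 ≈ 4.16398565
t = -82.53 / 4.16398565 ≈ -19.819953

-19.8200


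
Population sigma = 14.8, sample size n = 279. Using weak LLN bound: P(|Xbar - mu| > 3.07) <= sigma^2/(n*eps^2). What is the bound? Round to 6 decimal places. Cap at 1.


bound = min(1, sigma^2/(n*eps^2))
sigma^2 = 14.8^2 = 219.04
n*eps^2 = 279 * 3.07^2 = 279 * 9.4249 = 2629.5471
sigma^2/(n*eps^2) = 219.04 / 2629.5471 ≈ 0.08329952

0.083300


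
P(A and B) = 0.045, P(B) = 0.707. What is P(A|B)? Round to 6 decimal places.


P(A|B) = P(A and B) / P(B) = 0.045 / 0.707 = 45/707 ≈ 0.06364922

0.063649


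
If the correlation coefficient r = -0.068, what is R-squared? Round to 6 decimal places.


R^2 = r^2 = (-0.068)^2 = 0.004624

0.004624


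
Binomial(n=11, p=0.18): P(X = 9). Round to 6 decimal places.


P = C(n,k) * p^k * (1-p)^(n-k)
C(11,9) = 55
p^k = 0.18^9 ≈ 0.0000001983593
(1-p)^(n-k) = 0.82^2 = 0.6724
P = 55 * 0.0000001983593 * 0.6724 ≈ 0.000007

0.000007


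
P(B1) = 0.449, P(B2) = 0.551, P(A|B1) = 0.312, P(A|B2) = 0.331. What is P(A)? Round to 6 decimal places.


P(A) = P(A|B1)*P(B1) + P(A|B2)*P(B2)
P(A|B1)*P(B1) = 0.312 * 0.449 = 0.140088
P(A|B2)*P(B2) = 0.331 * 0.551 = 0.182381
P(A) = 0.140088 + 0.182381 = 0.322469

0.322469


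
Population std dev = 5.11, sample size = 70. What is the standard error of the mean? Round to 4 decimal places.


SE = sigma / sqrt(n)
sqrt(70) ≈ 8.366600
SE = 5.11 / 8.366600 ≈ 0.610762

0.6108


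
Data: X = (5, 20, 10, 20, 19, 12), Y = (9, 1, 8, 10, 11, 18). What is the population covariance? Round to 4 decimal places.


Cov = (1/n)*sum((xi-xbar)(yi-ybar))
n = 6, xbar = 86/6 = 43/3 ≈ 14.333333, ybar = 57/6 = 9.5
sum((xi-xbar)(yi-ybar)) = -47
Cov = -47 / 6 = -47/6 ≈ -7.833333

-7.8333


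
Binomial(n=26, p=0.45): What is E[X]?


E[X] = n*p = 26 * 0.45 = 11.7

11.7


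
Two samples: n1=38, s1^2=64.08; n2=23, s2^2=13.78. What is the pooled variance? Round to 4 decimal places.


sp^2 = ((n1-1)*s1^2 + (n2-1)*s2^2)/(n1+n2-2)
(n1-1)*s1^2 = 37 * 64.08 = 2370.96
(n2-1)*s2^2 = 22 * 13.78 = 303.16
numerator = 2370.96 + 303.16 = 2674.12
n1+n2-2 = 59
sp^2 = 2674.12 / 59 = 66853/1475 ≈ 45.324068

45.3241


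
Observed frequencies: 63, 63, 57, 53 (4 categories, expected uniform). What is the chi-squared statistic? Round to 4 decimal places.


chi2 = sum((O-E)^2/E), E = total/4
total = 236, E = 236/4 = 59
(63 - 59)^2 / 59 = 16 / 59 = 16/59 ≈ 0.271186
(63 - 59)^2 / 59 = 16 / 59 = 16/59 ≈ 0.271186
(57 - 59)^2 / 59 = 4 / 59 = 4/59 ≈ 0.067797
(53 - 59)^2 / 59 = 36 / 59 = 36/59 ≈ 0.610169
chi2 = 72/59 ≈ 1.220339

1.2203


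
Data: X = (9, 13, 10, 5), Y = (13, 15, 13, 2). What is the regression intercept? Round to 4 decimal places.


a = ybar - b*xbar, where b = sum((xi-xbar)(yi-ybar)) / sum((xi-xbar)^2)
n = 4, xbar = 37/4 = 9.25, ybar = 43/4 = 10.75
Sxy = sum((xi-xbar)(yi-ybar)) = 54.25
Sxx = sum((xi-xbar)^2) = 32.75
b = Sxy / Sxx = 217/131 ≈ 1.656489
a = 10.75 - 1.656489 * 9.25 = -599/131 ≈ -4.572519

-4.5725


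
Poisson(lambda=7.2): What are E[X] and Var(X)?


E[X] = Var(X) = lambda = 7.2

7.2, 7.2


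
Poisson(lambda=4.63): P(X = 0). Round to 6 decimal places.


P = e^(-lam) * lam^k / k!
e^(-4.63) ≈ 0.009754759
lam^k = 4.63^0 = 1
k! = 0! = 1
P = 0.009754759 * 1 / 1 ≈ 0.009755

0.009755


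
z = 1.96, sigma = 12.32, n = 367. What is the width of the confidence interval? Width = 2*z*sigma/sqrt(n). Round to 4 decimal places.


width = 2*z*sigma/sqrt(n)
2*z*sigma = 2 * 1.96 * 12.32 = 48.2944
sqrt(367) ≈ 19.157244
width = 48.2944 / 19.157244 ≈ 2.520947

2.5209


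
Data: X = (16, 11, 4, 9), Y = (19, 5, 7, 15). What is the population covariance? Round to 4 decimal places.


Cov = (1/n)*sum((xi-xbar)(yi-ybar))
n = 4, xbar = 40/4 = 10, ybar = 46/4 = 11.5
sum((xi-xbar)(yi-ybar)) = 62
Cov = 62 / 4 = 15.5

15.5000


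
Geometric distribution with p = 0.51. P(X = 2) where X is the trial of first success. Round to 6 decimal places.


P = (1-p)^(k-1) * p
(1-p)^(k-1) = 0.49^1 = 0.49
P = 0.49 * 0.51 = 0.2499

0.249900


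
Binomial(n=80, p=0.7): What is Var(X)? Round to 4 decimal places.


Var = n*p*(1-p) = 80 * 0.7 * 0.3 = 16.8

16.8000


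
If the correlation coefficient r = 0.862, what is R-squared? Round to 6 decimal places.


R^2 = r^2 = (0.862)^2 = 0.743044

0.743044


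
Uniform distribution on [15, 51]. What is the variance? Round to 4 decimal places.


Var = (b-a)^2 / 12
(b-a)^2 = (51 - 15)^2 = 1296
Var = 1296/12 = 108

108.0000


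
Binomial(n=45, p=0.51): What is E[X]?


E[X] = n*p = 45 * 0.51 = 22.95

22.95


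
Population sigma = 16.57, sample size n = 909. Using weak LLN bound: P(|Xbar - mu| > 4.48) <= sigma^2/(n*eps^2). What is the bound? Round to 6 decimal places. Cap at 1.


bound = min(1, sigma^2/(n*eps^2))
sigma^2 = 16.57^2 = 274.5649
n*eps^2 = 909 * 4.48^2 = 909 * 20.0704 = 18243.9936
sigma^2/(n*eps^2) = 274.5649 / 18243.9936 ≈ 0.01504961

0.015050


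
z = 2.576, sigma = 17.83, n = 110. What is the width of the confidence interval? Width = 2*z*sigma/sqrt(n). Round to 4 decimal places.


width = 2*z*sigma/sqrt(n)
2*z*sigma = 2 * 2.576 * 17.83 = 91.86016
sqrt(110) ≈ 10.488088
width = 91.86016 / 10.488088 ≈ 8.758523

8.7585


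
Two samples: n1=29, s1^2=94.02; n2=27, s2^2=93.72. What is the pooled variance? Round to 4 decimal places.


sp^2 = ((n1-1)*s1^2 + (n2-1)*s2^2)/(n1+n2-2)
(n1-1)*s1^2 = 28 * 94.02 = 2632.56
(n2-1)*s2^2 = 26 * 93.72 = 2436.72
numerator = 2632.56 + 2436.72 = 5069.28
n1+n2-2 = 54
sp^2 = 5069.28 / 54 = 21122/225 ≈ 93.875556

93.8756


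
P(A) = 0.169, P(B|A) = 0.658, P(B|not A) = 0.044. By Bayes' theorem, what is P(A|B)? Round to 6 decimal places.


P(A|B) = P(B|A)*P(A) / P(B), P(B) = P(B|A)*P(A) + P(B|not A)*P(not A)
P(B|A)*P(A) = 0.658 * 0.169 = 0.111202
P(B|not A)*P(not A) = 0.044 * 0.831 = 0.036564
P(B) = 0.111202 + 0.036564 = 0.147766
P(A|B) = 0.111202 / 0.147766 ≈ 0.75255471

0.752555


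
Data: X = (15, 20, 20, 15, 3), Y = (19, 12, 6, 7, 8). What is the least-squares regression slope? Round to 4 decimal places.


b = sum((xi-xbar)(yi-ybar)) / sum((xi-xbar)^2)
n = 5, xbar = 73/5 = 14.6, ybar = 52/5 = 10.4
Sxy = sum((xi-xbar)(yi-ybar)) = 14.8
Sxx = sum((xi-xbar)^2) = 193.2
b = Sxy / Sxx = 37/483 ≈ 0.076605

0.0766


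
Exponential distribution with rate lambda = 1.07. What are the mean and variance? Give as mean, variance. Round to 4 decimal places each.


mean = 1/lam, var = 1/lam^2
mean = 1 / 1.07 = 100/107 ≈ 0.934579
lam^2 = 1.07^2 = 1.1449
var = 1 / 1.1449 ≈ 0.873439

0.9346, 0.8734


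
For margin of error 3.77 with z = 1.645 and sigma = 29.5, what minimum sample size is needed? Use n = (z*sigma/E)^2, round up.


z*sigma/E = 1.645 * 29.5 / 3.77 = 19411/1508 ≈ 12.872016
(z*sigma/E)^2 ≈ 165.688794
round up: n = 166

166


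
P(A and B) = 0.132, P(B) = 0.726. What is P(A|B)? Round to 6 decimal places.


P(A|B) = P(A and B) / P(B) = 0.132 / 0.726 = 2/11 ≈ 0.18181818

0.181818


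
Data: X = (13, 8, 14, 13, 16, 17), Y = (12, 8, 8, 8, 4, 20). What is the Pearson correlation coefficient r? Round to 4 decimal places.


r = sum((xi-xbar)(yi-ybar)) / sqrt(sum((xi-xbar)^2) * sum((yi-ybar)^2))
n = 6, xbar = 81/6 = 13.5, ybar = 60/6 = 10
Sxy = sum((xi-xbar)(yi-ybar)) = 30
Sxx = sum((xi-xbar)^2) = 49.5
Syy = sum((yi-ybar)^2) = 152
sqrt(Sxx*Syy) ≈ 86.740994
r = Sxy / sqrt(Sxx*Syy) = 30 / 86.740994 ≈ 0.345857

0.3459


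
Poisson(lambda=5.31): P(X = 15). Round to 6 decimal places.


P = e^(-lam) * lam^k / k!
e^(-5.31) ≈ 0.004941927
lam^k = 5.31^15 ≈ 75234634633.429490
k! = 15! = 1307674368000
P = 0.004941927 * 75234634633.429490 / 1307674368000 ≈ 0.000284

0.000284


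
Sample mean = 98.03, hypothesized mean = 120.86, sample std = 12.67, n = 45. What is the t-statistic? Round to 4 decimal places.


t = (xbar - mu0) / (s/sqrt(n))
xbar - mu0 = 98.03 - 120.86 = -22.83
sqrt(45) ≈ 6.70820393
s/sqrt(n) = 12.67 / 6.70820393 ≈ 1.88873208
t = -22.83 / 1.88873208 ≈ -12.087474

-12.0875


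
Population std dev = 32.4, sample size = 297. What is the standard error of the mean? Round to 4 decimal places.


SE = sigma / sqrt(n)
sqrt(297) ≈ 17.233688
SE = 32.4 / 17.233688 ≈ 1.880039

1.8800


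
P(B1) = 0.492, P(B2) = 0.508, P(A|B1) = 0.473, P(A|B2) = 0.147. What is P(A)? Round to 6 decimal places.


P(A) = P(A|B1)*P(B1) + P(A|B2)*P(B2)
P(A|B1)*P(B1) = 0.473 * 0.492 = 0.232716
P(A|B2)*P(B2) = 0.147 * 0.508 = 0.074676
P(A) = 0.232716 + 0.074676 = 0.307392

0.307392


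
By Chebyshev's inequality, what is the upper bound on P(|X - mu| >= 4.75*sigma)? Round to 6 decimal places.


P <= 1/k^2
k^2 = 4.75^2 = 22.5625
1/k^2 = 1 / 22.5625 = 16/361 ≈ 0.04432133

0.044321


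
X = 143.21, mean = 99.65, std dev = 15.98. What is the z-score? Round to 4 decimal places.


z = (X - mu) / sigma
X - mu = 143.21 - 99.65 = 43.56
z = 43.56 / 15.98 = 2178/799 ≈ 2.725907

2.7259


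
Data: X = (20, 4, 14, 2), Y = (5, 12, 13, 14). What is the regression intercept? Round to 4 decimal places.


a = ybar - b*xbar, where b = sum((xi-xbar)(yi-ybar)) / sum((xi-xbar)^2)
n = 4, xbar = 40/4 = 10, ybar = 44/4 = 11
Sxy = sum((xi-xbar)(yi-ybar)) = -82
Sxx = sum((xi-xbar)^2) = 216
b = Sxy / Sxx = -41/108 ≈ -0.379630
a = 11 - (-0.379630) * 10 = 799/54 ≈ 14.796296

14.7963


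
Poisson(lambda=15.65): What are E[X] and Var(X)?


E[X] = Var(X) = lambda = 15.65

15.65, 15.65


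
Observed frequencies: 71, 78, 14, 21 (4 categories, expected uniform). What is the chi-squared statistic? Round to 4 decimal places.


chi2 = sum((O-E)^2/E), E = total/4
total = 184, E = 184/4 = 46
(71 - 46)^2 / 46 = 625 / 46 = 625/46 ≈ 13.586957
(78 - 46)^2 / 46 = 1024 / 46 = 512/23 ≈ 22.260870
(14 - 46)^2 / 46 = 1024 / 46 = 512/23 ≈ 22.260870
(21 - 46)^2 / 46 = 625 / 46 = 625/46 ≈ 13.586957
chi2 = 1649/23 ≈ 71.695652

71.6957


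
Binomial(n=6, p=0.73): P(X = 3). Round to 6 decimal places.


P = C(n,k) * p^k * (1-p)^(n-k)
C(6,3) = 20
p^k = 0.73^3 = 0.389017
(1-p)^(n-k) = 0.27^3 = 0.019683
P = 20 * 0.389017 * 0.019683 ≈ 0.153140

0.153140


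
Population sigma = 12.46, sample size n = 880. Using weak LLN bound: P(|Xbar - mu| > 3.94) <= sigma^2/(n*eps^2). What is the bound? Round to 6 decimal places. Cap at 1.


bound = min(1, sigma^2/(n*eps^2))
sigma^2 = 12.46^2 = 155.2516
n*eps^2 = 880 * 3.94^2 = 880 * 15.5236 = 13660.768
sigma^2/(n*eps^2) = 155.2516 / 13660.768 ≈ 0.01136478

0.011365


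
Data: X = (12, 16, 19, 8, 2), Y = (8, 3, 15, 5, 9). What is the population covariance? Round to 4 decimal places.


Cov = (1/n)*sum((xi-xbar)(yi-ybar))
n = 5, xbar = 57/5 = 11.4, ybar = 40/5 = 8
sum((xi-xbar)(yi-ybar)) = 31
Cov = 31 / 5 = 6.2

6.2000


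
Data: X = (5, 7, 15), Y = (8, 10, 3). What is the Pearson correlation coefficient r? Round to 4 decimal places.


r = sum((xi-xbar)(yi-ybar)) / sqrt(sum((xi-xbar)^2) * sum((yi-ybar)^2))
n = 3, xbar = 27/3 = 9, ybar = 21/3 = 7
Sxy = sum((xi-xbar)(yi-ybar)) = -34
Sxx = sum((xi-xbar)^2) = 56
Syy = sum((yi-ybar)^2) = 26
sqrt(Sxx*Syy) ≈ 38.157568
r = Sxy / sqrt(Sxx*Syy) = -34 / 38.157568 ≈ -0.891042

-0.8910


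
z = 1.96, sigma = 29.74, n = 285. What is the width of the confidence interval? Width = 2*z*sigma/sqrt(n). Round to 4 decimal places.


width = 2*z*sigma/sqrt(n)
2*z*sigma = 2 * 1.96 * 29.74 = 116.5808
sqrt(285) ≈ 16.881943
width = 116.5808 / 16.881943 ≈ 6.905651

6.9057


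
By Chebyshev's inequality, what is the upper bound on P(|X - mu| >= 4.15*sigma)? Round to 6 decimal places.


P <= 1/k^2
k^2 = 4.15^2 = 17.2225
1/k^2 = 1 / 17.2225 = 400/6889 ≈ 0.05806358

0.058064


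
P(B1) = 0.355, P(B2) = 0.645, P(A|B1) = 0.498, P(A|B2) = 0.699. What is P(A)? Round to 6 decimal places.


P(A) = P(A|B1)*P(B1) + P(A|B2)*P(B2)
P(A|B1)*P(B1) = 0.498 * 0.355 = 0.17679
P(A|B2)*P(B2) = 0.699 * 0.645 = 0.450855
P(A) = 0.17679 + 0.450855 = 0.627645

0.627645


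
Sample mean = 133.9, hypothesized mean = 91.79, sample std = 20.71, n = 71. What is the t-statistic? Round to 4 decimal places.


t = (xbar - mu0) / (s/sqrt(n))
xbar - mu0 = 133.9 - 91.79 = 42.11
sqrt(71) ≈ 8.42614977
s/sqrt(n) = 20.71 / 8.42614977 ≈ 2.45782481
t = 42.11 / 2.45782481 ≈ 17.133036

17.1330


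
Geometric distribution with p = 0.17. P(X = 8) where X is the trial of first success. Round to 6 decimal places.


P = (1-p)^(k-1) * p
(1-p)^(k-1) = 0.83^7 ≈ 0.2713605
P = 0.2713605 * 0.17 ≈ 0.04613129

0.046131


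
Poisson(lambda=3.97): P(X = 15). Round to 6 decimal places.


P = e^(-lam) * lam^k / k!
e^(-3.97) ≈ 0.01887343
lam^k = 3.97^15 ≈ 959086110.211342
k! = 15! = 1307674368000
P = 0.01887343 * 959086110.211342 / 1307674368000 ≈ 0.000014

0.000014


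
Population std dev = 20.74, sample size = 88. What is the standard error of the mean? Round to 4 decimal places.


SE = sigma / sqrt(n)
sqrt(88) ≈ 9.380832
SE = 20.74 / 9.380832 ≈ 2.210891

2.2109


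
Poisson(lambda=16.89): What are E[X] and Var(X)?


E[X] = Var(X) = lambda = 16.89

16.89, 16.89


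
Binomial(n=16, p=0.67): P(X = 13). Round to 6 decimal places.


P = C(n,k) * p^k * (1-p)^(n-k)
C(16,13) = 560
p^k = 0.67^13 ≈ 0.005482422
(1-p)^(n-k) = 0.33^3 = 0.035937
P = 560 * 0.005482422 * 0.035937 ≈ 0.110332

0.110332


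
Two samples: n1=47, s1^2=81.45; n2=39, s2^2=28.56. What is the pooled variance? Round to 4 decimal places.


sp^2 = ((n1-1)*s1^2 + (n2-1)*s2^2)/(n1+n2-2)
(n1-1)*s1^2 = 46 * 81.45 = 3746.7
(n2-1)*s2^2 = 38 * 28.56 = 1085.28
numerator = 3746.7 + 1085.28 = 4831.98
n1+n2-2 = 84
sp^2 = 4831.98 / 84 = 80533/1400 ≈ 57.523571

57.5236


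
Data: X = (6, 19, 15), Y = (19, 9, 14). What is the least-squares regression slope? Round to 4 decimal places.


b = sum((xi-xbar)(yi-ybar)) / sum((xi-xbar)^2)
n = 3, xbar = 40/3 ≈ 13.333333, ybar = 42/3 = 14
Sxy = sum((xi-xbar)(yi-ybar)) = -65
Sxx = sum((xi-xbar)^2) = 266/3 ≈ 88.666667
b = Sxy / Sxx = -195/266 ≈ -0.733083

-0.7331


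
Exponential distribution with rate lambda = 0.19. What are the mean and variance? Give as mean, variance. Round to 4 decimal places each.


mean = 1/lam, var = 1/lam^2
mean = 1 / 0.19 = 100/19 ≈ 5.263158
lam^2 = 0.19^2 = 0.0361
var = 1 / 0.0361 = 10000/361 ≈ 27.700831

5.2632, 27.7008


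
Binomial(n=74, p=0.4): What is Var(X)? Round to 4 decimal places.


Var = n*p*(1-p) = 74 * 0.4 * 0.6 = 17.76

17.7600


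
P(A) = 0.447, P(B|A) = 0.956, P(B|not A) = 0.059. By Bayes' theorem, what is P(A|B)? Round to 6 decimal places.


P(A|B) = P(B|A)*P(A) / P(B), P(B) = P(B|A)*P(A) + P(B|not A)*P(not A)
P(B|A)*P(A) = 0.956 * 0.447 = 0.427332
P(B|not A)*P(not A) = 0.059 * 0.553 = 0.032627
P(B) = 0.427332 + 0.032627 = 0.459959
P(A|B) = 0.427332 / 0.459959 ≈ 0.92906542

0.929065


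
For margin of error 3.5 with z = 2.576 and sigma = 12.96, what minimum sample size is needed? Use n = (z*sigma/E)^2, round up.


z*sigma/E = 2.576 * 12.96 / 3.5 = 9.53856
(z*sigma/E)^2 ≈ 90.984127
round up: n = 91

91


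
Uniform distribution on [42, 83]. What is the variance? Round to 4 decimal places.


Var = (b-a)^2 / 12
(b-a)^2 = (83 - 42)^2 = 1681
Var = 1681/12 ≈ 140.083333

140.0833


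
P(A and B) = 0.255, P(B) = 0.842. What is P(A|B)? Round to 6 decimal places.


P(A|B) = P(A and B) / P(B) = 0.255 / 0.842 = 255/842 ≈ 0.30285036

0.302850


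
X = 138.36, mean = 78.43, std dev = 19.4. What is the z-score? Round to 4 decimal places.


z = (X - mu) / sigma
X - mu = 138.36 - 78.43 = 59.93
z = 59.93 / 19.4 = 5993/1940 ≈ 3.089175

3.0892


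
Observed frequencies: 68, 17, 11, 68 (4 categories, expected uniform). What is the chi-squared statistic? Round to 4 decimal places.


chi2 = sum((O-E)^2/E), E = total/4
total = 164, E = 164/4 = 41
(68 - 41)^2 / 41 = 729 / 41 = 729/41 ≈ 17.780488
(17 - 41)^2 / 41 = 576 / 41 = 576/41 ≈ 14.048780
(11 - 41)^2 / 41 = 900 / 41 = 900/41 ≈ 21.951220
(68 - 41)^2 / 41 = 729 / 41 = 729/41 ≈ 17.780488
chi2 = 2934/41 ≈ 71.560976

71.5610


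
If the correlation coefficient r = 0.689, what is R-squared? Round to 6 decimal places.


R^2 = r^2 = (0.689)^2 = 0.474721

0.474721


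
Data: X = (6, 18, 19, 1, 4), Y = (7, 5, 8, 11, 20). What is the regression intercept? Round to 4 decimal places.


a = ybar - b*xbar, where b = sum((xi-xbar)(yi-ybar)) / sum((xi-xbar)^2)
n = 5, xbar = 48/5 = 9.6, ybar = 51/5 = 10.2
Sxy = sum((xi-xbar)(yi-ybar)) = -114.6
Sxx = sum((xi-xbar)^2) = 277.2
b = Sxy / Sxx = -191/462 ≈ -0.413420
a = 10.2 - (-0.413420) * 9.6 = 1091/77 ≈ 14.168831

14.1688


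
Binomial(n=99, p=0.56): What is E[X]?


E[X] = n*p = 99 * 0.56 = 55.44

55.44


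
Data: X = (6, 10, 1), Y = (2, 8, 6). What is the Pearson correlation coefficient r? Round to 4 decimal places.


r = sum((xi-xbar)(yi-ybar)) / sqrt(sum((xi-xbar)^2) * sum((yi-ybar)^2))
n = 3, xbar = 17/3 ≈ 5.666667, ybar = 16/3 ≈ 5.333333
Sxy = sum((xi-xbar)(yi-ybar)) = 22/3 ≈ 7.333333
Sxx = sum((xi-xbar)^2) = 122/3 ≈ 40.666667
Syy = sum((yi-ybar)^2) = 56/3 ≈ 18.666667
sqrt(Sxx*Syy) ≈ 27.551971
r = Sxy / sqrt(Sxx*Syy) = 7.333333 / 27.551971 ≈ 0.266164

0.2662


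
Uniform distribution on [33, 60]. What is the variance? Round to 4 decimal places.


Var = (b-a)^2 / 12
(b-a)^2 = (60 - 33)^2 = 729
Var = 729/12 = 60.75

60.7500


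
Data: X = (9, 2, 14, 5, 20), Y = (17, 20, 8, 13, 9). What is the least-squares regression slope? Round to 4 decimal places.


b = sum((xi-xbar)(yi-ybar)) / sum((xi-xbar)^2)
n = 5, xbar = 50/5 = 10, ybar = 67/5 = 13.4
Sxy = sum((xi-xbar)(yi-ybar)) = -120
Sxx = sum((xi-xbar)^2) = 206
b = Sxy / Sxx = -60/103 ≈ -0.582524

-0.5825


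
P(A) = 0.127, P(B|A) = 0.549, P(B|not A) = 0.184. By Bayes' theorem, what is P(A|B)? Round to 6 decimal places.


P(A|B) = P(B|A)*P(A) / P(B), P(B) = P(B|A)*P(A) + P(B|not A)*P(not A)
P(B|A)*P(A) = 0.549 * 0.127 = 0.069723
P(B|not A)*P(not A) = 0.184 * 0.873 = 0.160632
P(B) = 0.069723 + 0.160632 = 0.230355
P(A|B) = 0.069723 / 0.230355 ≈ 0.30267630

0.302676


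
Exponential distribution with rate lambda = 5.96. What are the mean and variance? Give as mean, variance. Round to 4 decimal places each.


mean = 1/lam, var = 1/lam^2
mean = 1 / 5.96 = 25/149 ≈ 0.167785
lam^2 = 5.96^2 = 35.5216
var = 1 / 35.5216 ≈ 0.028152

0.1678, 0.0282


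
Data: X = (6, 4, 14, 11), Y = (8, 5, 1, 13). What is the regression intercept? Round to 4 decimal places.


a = ybar - b*xbar, where b = sum((xi-xbar)(yi-ybar)) / sum((xi-xbar)^2)
n = 4, xbar = 35/4 = 8.75, ybar = 27/4 = 6.75
Sxy = sum((xi-xbar)(yi-ybar)) = -11.25
Sxx = sum((xi-xbar)^2) = 62.75
b = Sxy / Sxx = -45/251 ≈ -0.179283
a = 6.75 - (-0.179283) * 8.75 = 2088/251 ≈ 8.318725

8.3187


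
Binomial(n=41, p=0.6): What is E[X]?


E[X] = n*p = 41 * 0.6 = 24.6

24.6


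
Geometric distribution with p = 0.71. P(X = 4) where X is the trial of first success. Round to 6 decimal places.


P = (1-p)^(k-1) * p
(1-p)^(k-1) = 0.29^3 = 0.024389
P = 0.024389 * 0.71 = 0.01731619

0.017316


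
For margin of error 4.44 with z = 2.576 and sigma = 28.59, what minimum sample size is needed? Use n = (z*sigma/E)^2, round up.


z*sigma/E = 2.576 * 28.59 / 4.44 = 153433/9250 ≈ 16.587351
(z*sigma/E)^2 ≈ 275.140225
round up: n = 276

276


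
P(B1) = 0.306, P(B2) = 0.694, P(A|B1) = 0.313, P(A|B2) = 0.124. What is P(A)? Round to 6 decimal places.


P(A) = P(A|B1)*P(B1) + P(A|B2)*P(B2)
P(A|B1)*P(B1) = 0.313 * 0.306 = 0.095778
P(A|B2)*P(B2) = 0.124 * 0.694 = 0.086056
P(A) = 0.095778 + 0.086056 = 0.181834

0.181834


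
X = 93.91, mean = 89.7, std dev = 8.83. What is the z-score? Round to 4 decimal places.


z = (X - mu) / sigma
X - mu = 93.91 - 89.7 = 4.21
z = 4.21 / 8.83 = 421/883 ≈ 0.476784

0.4768


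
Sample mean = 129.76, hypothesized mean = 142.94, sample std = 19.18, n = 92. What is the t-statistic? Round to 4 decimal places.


t = (xbar - mu0) / (s/sqrt(n))
xbar - mu0 = 129.76 - 142.94 = -13.18
sqrt(92) ≈ 9.59166305
s/sqrt(n) = 19.18 / 9.59166305 ≈ 1.99965323
t = -13.18 / 1.99965323 ≈ -6.591143

-6.5911


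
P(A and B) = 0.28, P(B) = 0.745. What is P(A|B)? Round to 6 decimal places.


P(A|B) = P(A and B) / P(B) = 0.28 / 0.745 = 56/149 ≈ 0.37583893

0.375839


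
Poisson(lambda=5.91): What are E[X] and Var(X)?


E[X] = Var(X) = lambda = 5.91

5.91, 5.91


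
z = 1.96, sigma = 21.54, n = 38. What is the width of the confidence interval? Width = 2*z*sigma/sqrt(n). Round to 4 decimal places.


width = 2*z*sigma/sqrt(n)
2*z*sigma = 2 * 1.96 * 21.54 = 84.4368
sqrt(38) ≈ 6.164414
width = 84.4368 / 6.164414 ≈ 13.697458

13.6975


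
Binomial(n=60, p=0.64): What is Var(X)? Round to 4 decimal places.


Var = n*p*(1-p) = 60 * 0.64 * 0.36 = 13.824

13.8240


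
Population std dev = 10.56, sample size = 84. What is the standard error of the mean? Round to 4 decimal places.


SE = sigma / sqrt(n)
sqrt(84) ≈ 9.165151
SE = 10.56 / 9.165151 ≈ 1.152190

1.1522


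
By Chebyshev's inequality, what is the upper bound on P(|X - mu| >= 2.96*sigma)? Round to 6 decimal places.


P <= 1/k^2
k^2 = 2.96^2 = 8.7616
1/k^2 = 1 / 8.7616 = 625/5476 ≈ 0.11413440

0.114134


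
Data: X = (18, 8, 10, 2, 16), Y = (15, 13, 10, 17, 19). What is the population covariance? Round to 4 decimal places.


Cov = (1/n)*sum((xi-xbar)(yi-ybar))
n = 5, xbar = 54/5 = 10.8, ybar = 74/5 = 14.8
sum((xi-xbar)(yi-ybar)) = 12.8
Cov = 12.8 / 5 = 2.56

2.5600


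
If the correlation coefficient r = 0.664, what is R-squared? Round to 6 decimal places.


R^2 = r^2 = (0.664)^2 = 0.440896

0.440896


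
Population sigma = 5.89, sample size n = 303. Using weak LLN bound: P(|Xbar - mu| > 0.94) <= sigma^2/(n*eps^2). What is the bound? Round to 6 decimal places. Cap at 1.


bound = min(1, sigma^2/(n*eps^2))
sigma^2 = 5.89^2 = 34.6921
n*eps^2 = 303 * 0.94^2 = 303 * 0.8836 = 267.7308
sigma^2/(n*eps^2) = 34.6921 / 267.7308 ≈ 0.12957829

0.129578


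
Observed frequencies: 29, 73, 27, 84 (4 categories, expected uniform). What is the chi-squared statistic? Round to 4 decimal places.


chi2 = sum((O-E)^2/E), E = total/4
total = 213, E = 213/4 = 53.25
(29 - 53.25)^2 / 53.25 = 588.0625 / 53.25 = 9409/852 ≈ 11.043427
(73 - 53.25)^2 / 53.25 = 390.0625 / 53.25 = 6241/852 ≈ 7.325117
(27 - 53.25)^2 / 53.25 = 689.0625 / 53.25 = 3675/284 ≈ 12.940141
(84 - 53.25)^2 / 53.25 = 945.5625 / 53.25 = 5043/284 ≈ 17.757042
chi2 = 10451/213 ≈ 49.065728

49.0657


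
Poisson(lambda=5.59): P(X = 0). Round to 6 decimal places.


P = e^(-lam) * lam^k / k!
e^(-5.59) ≈ 0.003735028
lam^k = 5.59^0 = 1
k! = 0! = 1
P = 0.003735028 * 1 / 1 ≈ 0.003735

0.003735


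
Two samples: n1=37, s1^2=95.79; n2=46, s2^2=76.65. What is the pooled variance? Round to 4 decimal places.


sp^2 = ((n1-1)*s1^2 + (n2-1)*s2^2)/(n1+n2-2)
(n1-1)*s1^2 = 36 * 95.79 = 3448.44
(n2-1)*s2^2 = 45 * 76.65 = 3449.25
numerator = 3448.44 + 3449.25 = 6897.69
n1+n2-2 = 81
sp^2 = 6897.69 / 81 = 25547/300 ≈ 85.156667

85.1567


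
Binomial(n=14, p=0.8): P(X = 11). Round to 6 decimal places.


P = C(n,k) * p^k * (1-p)^(n-k)
C(14,11) = 364
p^k = 0.8^11 ≈ 0.08589935
(1-p)^(n-k) = 0.2^3 = 0.008
P = 364 * 0.08589935 * 0.008 ≈ 0.250139

0.250139


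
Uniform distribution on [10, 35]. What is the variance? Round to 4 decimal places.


Var = (b-a)^2 / 12
(b-a)^2 = (35 - 10)^2 = 625
Var = 625/12 ≈ 52.083333

52.0833


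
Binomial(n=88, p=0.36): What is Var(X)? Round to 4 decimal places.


Var = n*p*(1-p) = 88 * 0.36 * 0.64 = 20.2752

20.2752


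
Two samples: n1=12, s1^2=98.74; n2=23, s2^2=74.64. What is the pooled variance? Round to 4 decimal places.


sp^2 = ((n1-1)*s1^2 + (n2-1)*s2^2)/(n1+n2-2)
(n1-1)*s1^2 = 11 * 98.74 = 1086.14
(n2-1)*s2^2 = 22 * 74.64 = 1642.08
numerator = 1086.14 + 1642.08 = 2728.22
n1+n2-2 = 33
sp^2 = 2728.22 / 33 = 12401/150 ≈ 82.673333

82.6733


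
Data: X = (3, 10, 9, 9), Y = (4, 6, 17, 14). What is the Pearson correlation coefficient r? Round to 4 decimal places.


r = sum((xi-xbar)(yi-ybar)) / sqrt(sum((xi-xbar)^2) * sum((yi-ybar)^2))
n = 4, xbar = 31/4 = 7.75, ybar = 41/4 = 10.25
Sxy = sum((xi-xbar)(yi-ybar)) = 33.25
Sxx = sum((xi-xbar)^2) = 30.75
Syy = sum((yi-ybar)^2) = 116.75
sqrt(Sxx*Syy) ≈ 59.917130
r = Sxy / sqrt(Sxx*Syy) = 33.25 / 59.917130 ≈ 0.554933

0.5549


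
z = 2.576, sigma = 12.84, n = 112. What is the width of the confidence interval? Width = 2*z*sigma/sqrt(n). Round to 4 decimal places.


width = 2*z*sigma/sqrt(n)
2*z*sigma = 2 * 2.576 * 12.84 = 66.15168
sqrt(112) ≈ 10.583005
width = 66.15168 / 10.583005 ≈ 6.250746

6.2507


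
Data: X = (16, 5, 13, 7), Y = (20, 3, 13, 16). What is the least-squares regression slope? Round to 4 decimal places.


b = sum((xi-xbar)(yi-ybar)) / sum((xi-xbar)^2)
n = 4, xbar = 41/4 = 10.25, ybar = 52/4 = 13
Sxy = sum((xi-xbar)(yi-ybar)) = 83
Sxx = sum((xi-xbar)^2) = 78.75
b = Sxy / Sxx = 332/315 ≈ 1.053968

1.0540


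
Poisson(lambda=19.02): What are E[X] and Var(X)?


E[X] = Var(X) = lambda = 19.02

19.02, 19.02


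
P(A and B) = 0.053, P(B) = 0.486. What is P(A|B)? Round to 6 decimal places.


P(A|B) = P(A and B) / P(B) = 0.053 / 0.486 = 53/486 ≈ 0.10905350

0.109053


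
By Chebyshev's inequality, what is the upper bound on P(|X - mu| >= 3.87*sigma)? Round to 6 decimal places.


P <= 1/k^2
k^2 = 3.87^2 = 14.9769
1/k^2 = 1 / 14.9769 ≈ 0.06676949

0.066769


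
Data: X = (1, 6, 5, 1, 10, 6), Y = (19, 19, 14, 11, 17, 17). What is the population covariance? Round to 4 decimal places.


Cov = (1/n)*sum((xi-xbar)(yi-ybar))
n = 6, xbar = 29/6 ≈ 4.833333, ybar = 97/6 ≈ 16.166667
sum((xi-xbar)(yi-ybar)) = 103/6 ≈ 17.166667
Cov = 17.166667 / 6 = 103/36 ≈ 2.861111

2.8611


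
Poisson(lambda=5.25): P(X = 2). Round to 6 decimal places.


P = e^(-lam) * lam^k / k!
e^(-5.25) ≈ 0.005247518
lam^k = 5.25^2 = 27.5625
k! = 2! = 2
P = 0.005247518 * 27.5625 / 2 ≈ 0.072317

0.072317


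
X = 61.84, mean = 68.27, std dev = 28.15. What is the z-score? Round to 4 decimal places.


z = (X - mu) / sigma
X - mu = 61.84 - 68.27 = -6.43
z = -6.43 / 28.15 = -643/2815 ≈ -0.228419

-0.2284


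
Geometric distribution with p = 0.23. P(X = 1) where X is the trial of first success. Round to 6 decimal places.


P = (1-p)^(k-1) * p
(1-p)^(k-1) = 0.77^0 = 1
P = 1 * 0.23 = 0.23

0.230000


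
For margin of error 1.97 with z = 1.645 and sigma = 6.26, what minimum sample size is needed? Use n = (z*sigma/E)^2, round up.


z*sigma/E = 1.645 * 6.26 / 1.97 ≈ 5.227259
(z*sigma/E)^2 ≈ 27.324235
round up: n = 28

28


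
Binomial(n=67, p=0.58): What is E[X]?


E[X] = n*p = 67 * 0.58 = 38.86

38.86


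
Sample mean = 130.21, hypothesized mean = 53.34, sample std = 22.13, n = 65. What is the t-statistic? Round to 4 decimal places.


t = (xbar - mu0) / (s/sqrt(n))
xbar - mu0 = 130.21 - 53.34 = 76.87
sqrt(65) ≈ 8.06225775
s/sqrt(n) = 22.13 / 8.06225775 ≈ 2.74488868
t = 76.87 / 2.74488868 ≈ 28.004779

28.0048


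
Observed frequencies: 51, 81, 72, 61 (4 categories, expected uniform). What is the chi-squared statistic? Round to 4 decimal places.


chi2 = sum((O-E)^2/E), E = total/4
total = 265, E = 265/4 = 66.25
(51 - 66.25)^2 / 66.25 = 232.5625 / 66.25 = 3721/1060 ≈ 3.510377
(81 - 66.25)^2 / 66.25 = 217.5625 / 66.25 = 3481/1060 ≈ 3.283962
(72 - 66.25)^2 / 66.25 = 33.0625 / 66.25 = 529/1060 ≈ 0.499057
(61 - 66.25)^2 / 66.25 = 27.5625 / 66.25 = 441/1060 ≈ 0.416038
chi2 = 2043/265 ≈ 7.709434

7.7094


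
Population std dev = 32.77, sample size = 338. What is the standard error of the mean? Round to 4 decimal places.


SE = sigma / sqrt(n)
sqrt(338) ≈ 18.384776
SE = 32.77 / 18.384776 ≈ 1.782453

1.7825


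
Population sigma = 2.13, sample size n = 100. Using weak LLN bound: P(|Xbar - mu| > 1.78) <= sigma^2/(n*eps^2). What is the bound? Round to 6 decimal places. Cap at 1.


bound = min(1, sigma^2/(n*eps^2))
sigma^2 = 2.13^2 = 4.5369
n*eps^2 = 100 * 1.78^2 = 100 * 3.1684 = 316.84
sigma^2/(n*eps^2) = 4.5369 / 316.84 ≈ 0.01431921

0.014319


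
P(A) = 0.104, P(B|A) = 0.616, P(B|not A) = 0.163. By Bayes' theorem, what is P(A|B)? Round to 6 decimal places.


P(A|B) = P(B|A)*P(A) / P(B), P(B) = P(B|A)*P(A) + P(B|not A)*P(not A)
P(B|A)*P(A) = 0.616 * 0.104 = 0.064064
P(B|not A)*P(not A) = 0.163 * 0.896 = 0.146048
P(B) = 0.064064 + 0.146048 = 0.210112
P(A|B) = 0.064064 / 0.210112 = 143/469 ≈ 0.30490405

0.304904


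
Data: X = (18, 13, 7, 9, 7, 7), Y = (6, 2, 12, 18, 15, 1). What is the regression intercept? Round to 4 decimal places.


a = ybar - b*xbar, where b = sum((xi-xbar)(yi-ybar)) / sum((xi-xbar)^2)
n = 6, xbar = 61/6 ≈ 10.166667, ybar = 54/6 = 9
Sxy = sum((xi-xbar)(yi-ybar)) = -57
Sxx = sum((xi-xbar)^2) = 605/6 ≈ 100.833333
b = Sxy / Sxx = -342/605 ≈ -0.565289
a = 9 - (-0.565289) * 10.166667 = 8922/605 ≈ 14.747107

14.7471
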